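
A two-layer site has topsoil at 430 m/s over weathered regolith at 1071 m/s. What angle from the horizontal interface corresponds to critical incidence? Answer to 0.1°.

66.3°

At critical incidence the refracted ray runs along the interface (θ₂ = 90°), so sin θ_c = V₁/V₂.
θ_c = arcsin(430/1071) = arcsin 0.4015 = 23.67°.
Measured from the interface: 90° − 23.67° = 66.33°.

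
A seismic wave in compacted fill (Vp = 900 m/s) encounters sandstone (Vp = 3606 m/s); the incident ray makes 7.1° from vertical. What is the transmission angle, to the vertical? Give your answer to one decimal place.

29.7°

Snell's law: sin θ₂ = (V₂/V₁)·sin θ₁ = (3606/900)·sin 7.1° = 0.4952.
θ₂ = sin⁻¹(0.4952) = 29.68° (from vertical).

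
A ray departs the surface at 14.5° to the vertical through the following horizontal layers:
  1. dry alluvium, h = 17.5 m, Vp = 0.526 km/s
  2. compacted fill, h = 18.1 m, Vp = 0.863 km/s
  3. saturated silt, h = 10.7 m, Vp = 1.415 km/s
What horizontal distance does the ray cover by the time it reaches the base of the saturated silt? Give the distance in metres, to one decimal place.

22.4 m

Ray parameter p = sin 14.5° / 0.526 km/s = 4.7601e-01 s/km.
Layer 1: θ = 14.50°; offset = 17.5·tan 14.50° = 4.526 m.
Layer 2: sin θ = p·0.863 = 0.4108 → θ = 24.25°; offset = 18.1·tan 24.25° = 8.155 m.
Layer 3: sin θ = p·1.415 = 0.6736 → θ = 42.34°; offset = 10.7·tan 42.34° = 9.750 m.
Σ offsets = 22.432 m.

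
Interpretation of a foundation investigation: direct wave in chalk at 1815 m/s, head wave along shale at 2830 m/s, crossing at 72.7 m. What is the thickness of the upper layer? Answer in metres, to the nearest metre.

17 m

x_cross = 2h·√((V₂+V₁)/(V₂−V₁)) → h = x_cross / (2·√((V₂+V₁)/(V₂−V₁))).
√((V₂+V₁)/(V₂−V₁)) = √((2830+1815)/(2830−1815)) = 2.1392.
h = 72.7 / (2·2.1392) = 16.99 m.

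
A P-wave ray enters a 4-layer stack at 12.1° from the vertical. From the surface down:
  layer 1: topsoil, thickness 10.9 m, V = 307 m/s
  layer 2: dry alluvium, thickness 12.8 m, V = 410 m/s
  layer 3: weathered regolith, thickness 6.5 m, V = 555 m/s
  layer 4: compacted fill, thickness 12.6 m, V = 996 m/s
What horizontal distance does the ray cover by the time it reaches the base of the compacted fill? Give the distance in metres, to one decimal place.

20.4 m

Apply Snell's law at each interface; in layer i the horizontal offset is hᵢ·tan θᵢ.
Layer 1: θ = 12.10°; offset = 10.9·tan 12.10° = 2.337 m.
Layer 2: sin θ = 410·sin 12.1°/307 = 0.2799, θ = 16.26°; offset = 12.8·tan 16.26° = 3.733 m.
Layer 3: sin θ = 555·sin 12.1°/307 = 0.3790, θ = 22.27°; offset = 6.5·tan 22.27° = 2.662 m.
Layer 4: sin θ = 996·sin 12.1°/307 = 0.6801, θ = 42.85°; offset = 12.6·tan 42.85° = 11.688 m.
Σ offsets = 20.419 m.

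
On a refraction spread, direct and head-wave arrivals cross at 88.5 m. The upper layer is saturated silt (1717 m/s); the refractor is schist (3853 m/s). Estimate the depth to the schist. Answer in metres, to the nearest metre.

x_cross = 2h·√((V₂+V₁)/(V₂−V₁)) → h = x_cross / (2·√((V₂+V₁)/(V₂−V₁))).
√((V₂+V₁)/(V₂−V₁)) = √((3853+1717)/(3853−1717)) = 1.6148.
h = 88.5 / (2·1.6148) = 27.40 m.

27 m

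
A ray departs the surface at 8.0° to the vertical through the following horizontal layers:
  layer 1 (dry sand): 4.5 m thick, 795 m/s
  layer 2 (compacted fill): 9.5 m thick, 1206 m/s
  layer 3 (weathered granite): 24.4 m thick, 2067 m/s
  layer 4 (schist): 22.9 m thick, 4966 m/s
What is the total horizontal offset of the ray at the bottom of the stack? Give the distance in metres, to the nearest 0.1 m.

Apply Snell's law at each interface; in layer i the horizontal offset is hᵢ·tan θᵢ.
Layer 1: θ = 8.00°; offset = 4.5·tan 8.00° = 0.632 m.
Layer 2: sin θ = 1206·sin 8.0°/795 = 0.2111, θ = 12.19°; offset = 9.5·tan 12.19° = 2.052 m.
Layer 3: sin θ = 2067·sin 8.0°/795 = 0.3619, θ = 21.21°; offset = 24.4·tan 21.21° = 9.471 m.
Layer 4: sin θ = 4966·sin 8.0°/795 = 0.8694, θ = 60.38°; offset = 22.9·tan 60.38° = 40.284 m.
Σ offsets = 52.439 m.

52.4 m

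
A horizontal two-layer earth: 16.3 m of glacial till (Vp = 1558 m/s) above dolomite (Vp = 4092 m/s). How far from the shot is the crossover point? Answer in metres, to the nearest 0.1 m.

48.7 m

x_cross = 2h·√((V₂+V₁)/(V₂−V₁)).
(V₂+V₁)/(V₂−V₁) = (4092+1558)/(4092−1558) = 2.2297; √ = 1.4932.
x_cross = 2·16.3·1.4932 = 48.68 m.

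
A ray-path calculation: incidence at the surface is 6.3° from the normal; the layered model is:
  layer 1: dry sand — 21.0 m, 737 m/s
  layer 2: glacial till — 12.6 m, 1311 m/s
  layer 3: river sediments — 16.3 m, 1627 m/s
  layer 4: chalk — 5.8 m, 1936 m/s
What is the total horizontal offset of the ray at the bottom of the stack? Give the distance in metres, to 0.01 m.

Ray parameter p = sin 6.3° / 737 m/s = 1.4889e-04 s/m.
Layer 1: θ = 6.30°; offset = 21.0·tan 6.30° = 2.3184 m.
Layer 2: sin θ = p·1311 = 0.1952 → θ = 11.26°; offset = 12.6·tan 11.26° = 2.5077 m.
Layer 3: sin θ = p·1627 = 0.2422 → θ = 14.02°; offset = 16.3·tan 14.02° = 4.0699 m.
Layer 4: sin θ = p·1936 = 0.2883 → θ = 16.75°; offset = 5.8·tan 16.75° = 1.7460 m.
Σ offsets = 10.6421 m.

10.64 m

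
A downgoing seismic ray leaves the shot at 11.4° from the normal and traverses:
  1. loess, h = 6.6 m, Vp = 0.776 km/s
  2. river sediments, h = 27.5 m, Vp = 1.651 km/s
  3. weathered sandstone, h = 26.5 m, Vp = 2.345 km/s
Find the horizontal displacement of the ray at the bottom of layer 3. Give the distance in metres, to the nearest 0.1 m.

33.8 m

Ray parameter p = sin 11.4° / 0.776 km/s = 2.5471e-01 s/km.
Layer 1: θ = 11.40°; offset = 6.6·tan 11.40° = 1.331 m.
Layer 2: sin θ = p·1.651 = 0.4205 → θ = 24.87°; offset = 27.5·tan 24.87° = 12.746 m.
Layer 3: sin θ = p·2.345 = 0.5973 → θ = 36.68°; offset = 26.5·tan 36.68° = 19.736 m.
Total horizontal offset = 33.813 m.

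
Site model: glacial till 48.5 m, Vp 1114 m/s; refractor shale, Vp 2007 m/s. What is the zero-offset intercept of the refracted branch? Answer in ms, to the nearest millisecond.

tᵢ = 2h·√(V₂²−V₁²)/(V₁V₂).
√(V₂²−V₁²) = √(2007²−1114²) = 1669.4 m/s.
tᵢ = 2·48.5·1669.4/(1114·2007) = 0.07243 s.

72 ms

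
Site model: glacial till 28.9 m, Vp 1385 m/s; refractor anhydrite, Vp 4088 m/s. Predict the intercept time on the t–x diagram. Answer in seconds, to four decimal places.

tᵢ = 2h·√(V₂²−V₁²)/(V₁V₂).
√(V₂²−V₁²) = √(4088²−1385²) = 3846.2 m/s.
tᵢ = 2·28.9·3846.2/(1385·4088) = 0.03926 s.

0.0393 s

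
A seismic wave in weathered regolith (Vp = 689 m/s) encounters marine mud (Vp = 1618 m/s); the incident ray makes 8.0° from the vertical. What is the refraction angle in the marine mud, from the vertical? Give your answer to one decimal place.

19.1°

sin θ₁/V₁ = sin θ₂/V₂ ⇒ sin θ₂ = 1618·sin 8.0°/689 = 1618·0.1392/689 = 0.3268.
θ₂ = sin⁻¹(0.3268) = 19.08° (from vertical).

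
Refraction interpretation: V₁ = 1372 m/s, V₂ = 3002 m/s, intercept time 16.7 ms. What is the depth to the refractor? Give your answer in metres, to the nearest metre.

13 m

h = tᵢ·V₁·V₂ / (2·√(V₂²−V₁²)).
√(V₂²−V₁²) = √(3002² − 1372²) = 2670.1 m/s.
h = 0.0167 s × 1372 × 3002 / (2 × 2670.1) = 12.88 m.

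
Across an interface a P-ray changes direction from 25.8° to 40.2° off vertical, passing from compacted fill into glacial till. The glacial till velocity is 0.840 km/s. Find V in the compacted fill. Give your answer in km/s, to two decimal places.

0.57 km/s

sin 25.8° = 0.4352; sin 40.2° = 0.6455.
V₁ = V₂·(sin θ₁/sin θ₂) = 0.840·(0.4352/0.6455) = 0.57 km/s.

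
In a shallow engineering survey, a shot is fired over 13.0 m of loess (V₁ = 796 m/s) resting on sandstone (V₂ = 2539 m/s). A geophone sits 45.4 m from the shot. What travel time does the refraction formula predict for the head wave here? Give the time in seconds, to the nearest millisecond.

θ_c = arcsin(V₁/V₂) = arcsin(796/2539) = 18.27°, cos θ_c = 0.9496.
Intercept time tᵢ = 2h cos θ_c / V₁ = 2·13.0·0.9496/796 = 0.03102 s.
t = x/V₂ + tᵢ = 45.4/2539 + 0.03102 = 0.04890 s.

0.049 s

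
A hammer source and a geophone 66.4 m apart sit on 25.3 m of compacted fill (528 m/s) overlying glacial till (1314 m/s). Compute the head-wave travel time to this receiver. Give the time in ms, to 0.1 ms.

138.3 ms

θ_c = arcsin(V₁/V₂) = arcsin(528/1314) = 23.69°, cos θ_c = 0.9157.
Intercept time tᵢ = 2h cos θ_c / V₁ = 2·25.3·0.9157/528 = 0.08776 s.
t = x/V₂ + tᵢ = 66.4/1314 + 0.08776 = 0.13829 s.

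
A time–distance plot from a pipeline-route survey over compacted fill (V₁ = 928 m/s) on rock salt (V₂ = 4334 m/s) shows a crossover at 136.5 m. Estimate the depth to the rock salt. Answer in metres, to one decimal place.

x_cross = 2h·√((V₂+V₁)/(V₂−V₁)) → h = x_cross / (2·√((V₂+V₁)/(V₂−V₁))).
√((V₂+V₁)/(V₂−V₁)) = √((4334+928)/(4334−928)) = 1.2429.
h = 136.5 / (2·1.2429) = 54.91 m.

54.9 m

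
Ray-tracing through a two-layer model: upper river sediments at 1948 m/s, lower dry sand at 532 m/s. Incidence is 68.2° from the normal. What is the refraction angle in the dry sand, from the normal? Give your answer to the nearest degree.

sin θ₁/V₁ = sin θ₂/V₂ ⇒ sin θ₂ = 532·sin 68.2°/1948 = 532·0.9285/1948 = 0.2536.
θ₂ = arcsin 0.2536 = 14.69° from the normal.

15°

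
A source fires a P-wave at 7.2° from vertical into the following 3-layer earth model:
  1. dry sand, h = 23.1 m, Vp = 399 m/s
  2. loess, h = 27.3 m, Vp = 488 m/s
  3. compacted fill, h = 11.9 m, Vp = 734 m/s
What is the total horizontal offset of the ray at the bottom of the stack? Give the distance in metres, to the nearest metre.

10 m

Apply Snell's law at each interface; in layer i the horizontal offset is hᵢ·tan θᵢ.
Layer 1: θ = 7.20°; offset = 23.1·tan 7.20° = 2.918 m.
Layer 2: sin θ = 488·sin 7.2°/399 = 0.1533, θ = 8.82°; offset = 27.3·tan 8.82° = 4.235 m.
Layer 3: sin θ = 734·sin 7.2°/399 = 0.2306, θ = 13.33°; offset = 11.9·tan 13.33° = 2.820 m.
Summing the layer offsets gives 9.973 m.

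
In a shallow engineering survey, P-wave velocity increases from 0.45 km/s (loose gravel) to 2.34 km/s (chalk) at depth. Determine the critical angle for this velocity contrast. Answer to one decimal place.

11.1°

Critical incidence: sin θ_c = V₁/V₂ = 0.45/2.34 = 0.1923.
θ_c = arcsin 0.1923 = 11.09°.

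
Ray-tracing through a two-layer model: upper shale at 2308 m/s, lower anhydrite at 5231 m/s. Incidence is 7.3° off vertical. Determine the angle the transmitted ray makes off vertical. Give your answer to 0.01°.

sin θ₁/V₁ = sin θ₂/V₂ ⇒ sin θ₂ = 5231·sin 7.3°/2308 = 5231·0.1271/2308 = 0.2880.
θ₂ = arcsin 0.2880 = 16.74° from the normal.

16.74°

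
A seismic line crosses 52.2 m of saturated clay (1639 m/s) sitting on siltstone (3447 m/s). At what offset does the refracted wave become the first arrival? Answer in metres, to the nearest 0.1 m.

175.1 m

θ_c = arcsin(1639/3447) = 28.39°, so cos θ_c = 0.8797 and tᵢ = 2h cos θ_c/V₁ = 0.0560 s.
At crossover x/V₁ = x/V₂ + tᵢ ⇒ x = tᵢ/(1/V₁ − 1/V₂) = 0.05604/(6.1013e-04 − 2.9011e-04) = 175.10 m.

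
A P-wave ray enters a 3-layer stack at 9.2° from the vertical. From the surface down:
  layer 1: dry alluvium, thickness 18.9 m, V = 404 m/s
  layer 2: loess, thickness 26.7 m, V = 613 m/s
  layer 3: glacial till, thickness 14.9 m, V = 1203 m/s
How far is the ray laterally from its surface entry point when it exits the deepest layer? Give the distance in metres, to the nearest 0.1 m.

17.8 m

p = sin θ₁/V₁ = sin 9.2°/404 = 3.9575e-04 s/m is conserved through the stack.
Layer 1: θ = 9.20°; offset = 18.9·tan 9.20° = 3.061 m.
Layer 2: sin θ = p·613 = 0.2426 → θ = 14.04°; offset = 26.7·tan 14.04° = 6.677 m.
Layer 3: sin θ = p·1203 = 0.4761 → θ = 28.43°; offset = 14.9·tan 28.43° = 8.066 m.
Σ offsets = 17.804 m.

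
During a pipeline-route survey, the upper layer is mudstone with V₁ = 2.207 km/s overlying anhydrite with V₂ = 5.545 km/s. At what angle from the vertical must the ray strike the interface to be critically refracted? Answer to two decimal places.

Critical incidence: sin θ_c = V₁/V₂ = 2.207/5.545 = 0.3980.
θ_c = arcsin 0.3980 = 23.45°.

23.45°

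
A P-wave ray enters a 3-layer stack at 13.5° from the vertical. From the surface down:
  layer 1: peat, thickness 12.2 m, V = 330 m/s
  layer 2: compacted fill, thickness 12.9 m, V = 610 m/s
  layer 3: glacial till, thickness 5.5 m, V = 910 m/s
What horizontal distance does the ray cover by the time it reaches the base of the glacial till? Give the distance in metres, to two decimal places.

13.73 m

Apply Snell's law at each interface; in layer i the horizontal offset is hᵢ·tan θᵢ.
Layer 1: θ = 13.50°; offset = 12.2·tan 13.50° = 2.9290 m.
Layer 2: sin θ = 610·sin 13.5°/330 = 0.4315, θ = 25.56°; offset = 12.9·tan 25.56° = 6.1707 m.
Layer 3: sin θ = 910·sin 13.5°/330 = 0.6437, θ = 40.07°; offset = 5.5·tan 40.07° = 4.6268 m.
Summing the layer offsets gives 13.7264 m.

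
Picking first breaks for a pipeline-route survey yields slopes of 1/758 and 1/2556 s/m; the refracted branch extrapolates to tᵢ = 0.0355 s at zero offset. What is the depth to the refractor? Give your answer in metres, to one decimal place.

h = tᵢ·V₁·V₂ / (2·√(V₂²−V₁²)).
√(V₂²−V₁²) = √(2556² − 758²) = 2441.0 m/s.
h = 0.0355 s × 758 × 2556 / (2 × 2441.0) = 14.09 m.

14.1 m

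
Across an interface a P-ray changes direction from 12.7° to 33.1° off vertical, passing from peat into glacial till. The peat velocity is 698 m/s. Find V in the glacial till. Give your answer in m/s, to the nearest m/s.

1734 m/s

sin 12.7° = 0.2198; sin 33.1° = 0.5461.
V₂ = V₁·(sin θ₂/sin θ₁) = 698·(0.5461/0.2198) = 1733.84 m/s.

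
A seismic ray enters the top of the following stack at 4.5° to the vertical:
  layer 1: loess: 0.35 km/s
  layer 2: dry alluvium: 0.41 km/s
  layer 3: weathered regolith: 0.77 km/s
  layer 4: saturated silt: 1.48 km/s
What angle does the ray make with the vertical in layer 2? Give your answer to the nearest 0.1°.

Ray parameter p = sin 4.5° / 0.35 = 2.2417e-01 s/km.
sin θ_2 = p·V_2 = 2.2417e-01 × 0.41 = 0.0919.
θ_2 = 5.27° from the vertical.

5.3°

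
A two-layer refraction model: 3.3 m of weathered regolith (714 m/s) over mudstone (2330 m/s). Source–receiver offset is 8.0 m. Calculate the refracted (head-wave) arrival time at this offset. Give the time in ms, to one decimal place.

t = x/V₂ + 2h·√(V₂²−V₁²)/(V₁V₂).
√(V₂²−V₁²) = √(2330²−714²) = 2217.9 m/s; delay term = 2·3.3·2217.9/(714·2330) = 0.00880 s.
t = 8.0/2330 + 0.00880 = 0.01223 s.

12.2 ms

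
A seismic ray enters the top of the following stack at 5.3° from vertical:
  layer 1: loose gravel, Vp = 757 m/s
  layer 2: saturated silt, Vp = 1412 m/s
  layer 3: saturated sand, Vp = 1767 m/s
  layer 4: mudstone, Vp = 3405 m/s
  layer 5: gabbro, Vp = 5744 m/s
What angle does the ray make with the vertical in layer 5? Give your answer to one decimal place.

Ray parameter p = sin 5.3° / 757 = 1.2202e-04 s/m.
sin θ_5 = p·V_5 = 1.2202e-04 × 5744 = 0.7009.
θ_5 = 44.50° from the vertical.

44.5°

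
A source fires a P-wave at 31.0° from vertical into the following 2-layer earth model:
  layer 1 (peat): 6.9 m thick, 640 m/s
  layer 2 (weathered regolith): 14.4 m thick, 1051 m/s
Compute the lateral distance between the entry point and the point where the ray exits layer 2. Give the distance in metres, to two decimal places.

Ray parameter p = sin 31.0° / 640 m/s = 8.0475e-04 s/m.
Layer 1: θ = 31.00°; offset = 6.9·tan 31.00° = 4.1459 m.
Layer 2: sin θ = p·1051 = 0.8458 → θ = 57.76°; offset = 14.4·tan 57.76° = 22.8284 m.
Σ offsets = 26.9744 m.

26.97 m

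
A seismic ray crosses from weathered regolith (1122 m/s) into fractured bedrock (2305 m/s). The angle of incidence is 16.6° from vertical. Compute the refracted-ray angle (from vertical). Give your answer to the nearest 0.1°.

Snell's law: sin θ₂ = (V₂/V₁)·sin θ₁ = (2305/1122)·sin 16.6° = 0.5869.
θ₂ = sin⁻¹(0.5869) = 35.94° (from vertical).

35.9°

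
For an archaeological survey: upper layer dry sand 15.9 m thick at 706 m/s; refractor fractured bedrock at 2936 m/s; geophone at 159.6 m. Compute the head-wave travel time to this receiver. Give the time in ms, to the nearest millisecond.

t = x/V₂ + 2h·√(V₂²−V₁²)/(V₁V₂).
√(V₂²−V₁²) = √(2936²−706²) = 2849.9 m/s; delay term = 2·15.9·2849.9/(706·2936) = 0.04372 s.
t = 159.6/2936 + 0.04372 = 0.09808 s.

98 ms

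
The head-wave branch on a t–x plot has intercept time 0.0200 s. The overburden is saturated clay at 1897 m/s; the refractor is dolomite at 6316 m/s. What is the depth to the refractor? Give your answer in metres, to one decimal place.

θ_c = arcsin(1897/6316) = 17.48°; cos θ_c = 0.9538.
tᵢ = 2h cos θ_c/V₁ ⇒ h = tᵢ·V₁/(2 cos θ_c) = 0.02·1897/(2·0.9538) = 19.89 m.

19.9 m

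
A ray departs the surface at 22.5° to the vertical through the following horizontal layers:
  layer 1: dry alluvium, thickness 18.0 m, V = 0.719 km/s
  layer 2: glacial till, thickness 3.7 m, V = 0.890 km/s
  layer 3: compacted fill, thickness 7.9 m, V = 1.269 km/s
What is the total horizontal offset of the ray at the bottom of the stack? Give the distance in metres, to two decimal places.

p = sin θ₁/V₁ = sin 22.5°/0.719 = 5.3224e-01 s/km is conserved through the stack.
Layer 1: θ = 22.50°; offset = 18.0·tan 22.50° = 7.4558 m.
Layer 2: sin θ = p·0.890 = 0.4737 → θ = 28.27°; offset = 3.7·tan 28.27° = 1.9901 m.
Layer 3: sin θ = p·1.269 = 0.6754 → θ = 42.49°; offset = 7.9·tan 42.49° = 7.2356 m.
Total horizontal offset = 16.6816 m.

16.68 m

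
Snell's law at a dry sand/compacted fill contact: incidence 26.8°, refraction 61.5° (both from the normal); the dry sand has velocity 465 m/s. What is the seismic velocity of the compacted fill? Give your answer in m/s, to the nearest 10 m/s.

910 m/s

sin 26.8° = 0.4509; sin 61.5° = 0.8788.
V₂ = V₁·(sin θ₂/sin θ₁) = 465·(0.8788/0.4509) = 906.34 m/s.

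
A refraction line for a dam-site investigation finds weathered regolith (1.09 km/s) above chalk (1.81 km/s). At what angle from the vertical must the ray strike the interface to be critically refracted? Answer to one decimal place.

At critical incidence the refracted ray runs along the interface (θ₂ = 90°), so sin θ_c = V₁/V₂.
θ_c = arcsin(1.09/1.81) = arcsin 0.6022 = 37.03°.

37.0°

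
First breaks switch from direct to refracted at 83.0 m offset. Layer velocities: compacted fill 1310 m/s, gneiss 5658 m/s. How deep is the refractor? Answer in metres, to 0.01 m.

32.78 m

x_cross = 2h·√((V₂+V₁)/(V₂−V₁)) → h = x_cross / (2·√((V₂+V₁)/(V₂−V₁))).
√((V₂+V₁)/(V₂−V₁)) = √((5658+1310)/(5658−1310)) = 1.2659.
h = 83.0 / (2·1.2659) = 32.78 m.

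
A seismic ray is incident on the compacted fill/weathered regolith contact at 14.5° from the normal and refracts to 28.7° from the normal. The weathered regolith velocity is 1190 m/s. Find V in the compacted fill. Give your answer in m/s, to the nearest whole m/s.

620 m/s

sin 14.5° = 0.2504; sin 28.7° = 0.4802.
V₁ = V₂·(sin θ₁/sin θ₂) = 1190·(0.2504/0.4802) = 620.44 m/s.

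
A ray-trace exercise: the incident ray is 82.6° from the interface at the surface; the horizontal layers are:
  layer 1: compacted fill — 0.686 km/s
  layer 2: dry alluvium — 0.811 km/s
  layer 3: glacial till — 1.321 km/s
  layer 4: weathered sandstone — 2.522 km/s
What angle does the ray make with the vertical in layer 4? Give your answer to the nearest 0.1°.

From the normal: θ₁ = 90° − 82.6° = 7.4°.
Ray parameter p = sin 7.4° / 0.686 = 1.8775e-01 s/km.
sin θ_4 = p·V_4 = 1.8775e-01 × 2.522 = 0.4735.
θ_4 = arcsin 0.4735 = 28.26°.

28.3°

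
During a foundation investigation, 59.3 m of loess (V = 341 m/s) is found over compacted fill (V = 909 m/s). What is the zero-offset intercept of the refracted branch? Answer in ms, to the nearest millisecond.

322 ms

θ_c = arcsin(V₁/V₂) = arcsin(341/909) = 22.03°; cos θ_c = 0.9270.
tᵢ = 2h·cos θ_c / V₁ = 2·59.3·0.9270 / 341 = 0.32240 s.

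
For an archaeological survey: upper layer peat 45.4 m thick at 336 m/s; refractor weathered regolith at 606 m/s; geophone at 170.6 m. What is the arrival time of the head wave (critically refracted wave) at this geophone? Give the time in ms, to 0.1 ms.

t = x/V₂ + 2h·√(V₂²−V₁²)/(V₁V₂).
√(V₂²−V₁²) = √(606²−336²) = 504.3 m/s; delay term = 2·45.4·504.3/(336·606) = 0.22490 s.
t = 170.6/606 + 0.22490 = 0.50641 s.

506.4 ms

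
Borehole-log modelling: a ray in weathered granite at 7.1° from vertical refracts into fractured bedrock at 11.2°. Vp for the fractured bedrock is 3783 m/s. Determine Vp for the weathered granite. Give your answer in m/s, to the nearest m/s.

sin 7.1° = 0.1236; sin 11.2° = 0.1942.
V₁ = V₂·(sin θ₁/sin θ₂) = 3783·(0.1236/0.1942) = 2407.32 m/s.

2407 m/s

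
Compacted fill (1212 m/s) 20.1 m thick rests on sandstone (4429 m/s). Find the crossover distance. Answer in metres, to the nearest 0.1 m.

53.2 m

x_cross = 2h·√((V₂+V₁)/(V₂−V₁)).
(V₂+V₁)/(V₂−V₁) = (4429+1212)/(4429−1212) = 1.7535; √ = 1.3242.
x_cross = 2·20.1·1.3242 = 53.23 m.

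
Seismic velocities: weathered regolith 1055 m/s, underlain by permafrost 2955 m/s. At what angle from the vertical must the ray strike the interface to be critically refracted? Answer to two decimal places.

20.92°

Critical incidence: sin θ_c = V₁/V₂ = 1055/2955 = 0.3570.
θ_c = arcsin 0.3570 = 20.92°.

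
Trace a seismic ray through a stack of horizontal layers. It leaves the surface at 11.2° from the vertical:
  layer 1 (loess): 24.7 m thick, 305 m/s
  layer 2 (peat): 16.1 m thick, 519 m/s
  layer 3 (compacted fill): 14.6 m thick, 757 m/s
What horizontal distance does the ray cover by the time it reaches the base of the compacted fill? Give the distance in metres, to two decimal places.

Ray parameter p = sin 11.2° / 305 m/s = 6.3683e-04 s/m.
Layer 1: θ = 11.20°; offset = 24.7·tan 11.20° = 4.8907 m.
Layer 2: sin θ = p·519 = 0.3305 → θ = 19.30°; offset = 16.1·tan 19.30° = 5.6382 m.
Layer 3: sin θ = p·757 = 0.4821 → θ = 28.82°; offset = 14.6·tan 28.82° = 8.0336 m.
Total horizontal offset = 18.5625 m.

18.56 m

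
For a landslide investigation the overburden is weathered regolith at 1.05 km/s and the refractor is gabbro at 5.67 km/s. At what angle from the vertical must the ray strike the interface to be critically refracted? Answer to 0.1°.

Critical incidence: sin θ_c = V₁/V₂ = 1.05/5.67 = 0.1852.
θ_c = arcsin 0.1852 = 10.67°.

10.7°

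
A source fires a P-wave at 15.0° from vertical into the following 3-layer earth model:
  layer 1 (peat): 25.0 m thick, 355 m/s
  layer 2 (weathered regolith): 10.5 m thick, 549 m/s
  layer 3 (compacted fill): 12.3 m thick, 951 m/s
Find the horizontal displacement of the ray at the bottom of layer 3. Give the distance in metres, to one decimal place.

p = sin θ₁/V₁ = sin 15.0°/355 = 7.2907e-04 s/m is conserved through the stack.
Layer 1: θ = 15.00°; offset = 25.0·tan 15.00° = 6.699 m.
Layer 2: sin θ = p·549 = 0.4003 → θ = 23.59°; offset = 10.5·tan 23.59° = 4.586 m.
Layer 3: sin θ = p·951 = 0.6933 → θ = 43.90°; offset = 12.3·tan 43.90° = 11.835 m.
Total horizontal offset = 23.119 m.

23.1 m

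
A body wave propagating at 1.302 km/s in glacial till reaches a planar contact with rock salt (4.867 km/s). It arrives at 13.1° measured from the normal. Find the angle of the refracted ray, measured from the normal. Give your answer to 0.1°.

Snell's law: sin θ₂ = (V₂/V₁)·sin θ₁ = (4.867/1.302)·sin 13.1° = 0.8472.
θ₂ = sin⁻¹(0.8472) = 57.91° (from vertical).

57.9°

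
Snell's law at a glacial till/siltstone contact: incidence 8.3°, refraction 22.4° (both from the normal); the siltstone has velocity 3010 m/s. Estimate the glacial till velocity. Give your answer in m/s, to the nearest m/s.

Snell's law: sin 8.3°/V₁ = sin 22.4°/V₂.
V₁ = V₂·sin 8.3°/sin 22.4° = 3010 × 0.3788 = 1140.24 m/s.

1140 m/s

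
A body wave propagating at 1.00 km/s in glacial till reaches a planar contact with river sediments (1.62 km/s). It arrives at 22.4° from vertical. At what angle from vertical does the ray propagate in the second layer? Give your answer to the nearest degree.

38°

sin θ₁/V₁ = sin θ₂/V₂ ⇒ sin θ₂ = 1.62·sin 22.4°/1.00 = 1.62·0.3811/1.00 = 0.6173.
θ₂ = sin⁻¹(0.6173) = 38.12° (from vertical).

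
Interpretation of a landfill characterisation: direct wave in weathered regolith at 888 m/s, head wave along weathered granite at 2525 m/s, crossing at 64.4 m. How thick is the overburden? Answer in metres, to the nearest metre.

22 m

x_cross = 2h·√((V₂+V₁)/(V₂−V₁)) → h = x_cross / (2·√((V₂+V₁)/(V₂−V₁))).
√((V₂+V₁)/(V₂−V₁)) = √((2525+888)/(2525−888)) = 1.4439.
h = 64.4 / (2·1.4439) = 22.30 m.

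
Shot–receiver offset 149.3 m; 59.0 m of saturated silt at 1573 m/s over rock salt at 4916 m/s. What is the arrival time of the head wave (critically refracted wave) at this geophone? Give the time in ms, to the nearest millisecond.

101 ms

t = x/V₂ + 2h·√(V₂²−V₁²)/(V₁V₂).
√(V₂²−V₁²) = √(4916²−1573²) = 4657.5 m/s; delay term = 2·59.0·4657.5/(1573·4916) = 0.07107 s.
t = 149.3/4916 + 0.07107 = 0.10144 s.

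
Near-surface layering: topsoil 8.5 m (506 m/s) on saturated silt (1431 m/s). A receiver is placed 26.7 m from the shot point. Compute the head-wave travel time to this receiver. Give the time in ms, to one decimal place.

50.1 ms

t = x/V₂ + 2h·√(V₂²−V₁²)/(V₁V₂).
√(V₂²−V₁²) = √(1431²−506²) = 1338.6 m/s; delay term = 2·8.5·1338.6/(506·1431) = 0.03143 s.
t = 26.7/1431 + 0.03143 = 0.05008 s.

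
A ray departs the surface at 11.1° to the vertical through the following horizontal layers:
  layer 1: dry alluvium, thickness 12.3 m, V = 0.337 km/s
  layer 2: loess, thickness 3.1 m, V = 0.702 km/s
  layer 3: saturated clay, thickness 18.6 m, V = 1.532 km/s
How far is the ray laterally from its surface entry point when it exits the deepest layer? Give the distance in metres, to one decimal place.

Apply Snell's law at each interface; in layer i the horizontal offset is hᵢ·tan θᵢ.
Layer 1: θ = 11.10°; offset = 12.3·tan 11.10° = 2.413 m.
Layer 2: sin θ = 0.702·sin 11.1°/0.337 = 0.4010, θ = 23.64°; offset = 3.1·tan 23.64° = 1.357 m.
Layer 3: sin θ = 1.532·sin 11.1°/0.337 = 0.8752, θ = 61.07°; offset = 18.6·tan 61.07° = 33.651 m.
Total horizontal offset = 37.421 m.

37.4 m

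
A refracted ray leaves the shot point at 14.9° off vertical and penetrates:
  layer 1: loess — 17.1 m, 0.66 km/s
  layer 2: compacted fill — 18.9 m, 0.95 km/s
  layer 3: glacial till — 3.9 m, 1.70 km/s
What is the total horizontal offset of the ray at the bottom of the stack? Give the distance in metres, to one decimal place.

Ray parameter p = sin 14.9° / 0.66 km/s = 3.8960e-01 s/km.
Layer 1: θ = 14.90°; offset = 17.1·tan 14.90° = 4.550 m.
Layer 2: sin θ = p·0.95 = 0.3701 → θ = 21.72°; offset = 18.9·tan 21.72° = 7.530 m.
Layer 3: sin θ = p·1.70 = 0.6623 → θ = 41.48°; offset = 3.9·tan 41.48° = 3.448 m.
Total horizontal offset = 15.527 m.

15.5 m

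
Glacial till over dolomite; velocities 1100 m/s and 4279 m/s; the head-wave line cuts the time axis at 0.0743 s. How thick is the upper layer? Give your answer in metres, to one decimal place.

42.3 m

h = tᵢ·V₁·V₂ / (2·√(V₂²−V₁²)).
√(V₂²−V₁²) = √(4279² − 1100²) = 4135.2 m/s.
h = 0.0743 s × 1100 × 4279 / (2 × 4135.2) = 42.29 m.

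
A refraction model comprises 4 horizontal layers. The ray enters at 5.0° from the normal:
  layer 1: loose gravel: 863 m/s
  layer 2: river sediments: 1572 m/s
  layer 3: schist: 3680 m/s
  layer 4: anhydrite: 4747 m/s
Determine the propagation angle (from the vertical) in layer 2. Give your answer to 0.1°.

9.1°

Snell's law across each interface conserves sin θ / V, so sin θ_2 = V_2·sin θ₁/V₁.
sin θ_2 = 1572 × sin 5.0° / 863 = 0.1588.
θ_2 = 9.13° from the vertical.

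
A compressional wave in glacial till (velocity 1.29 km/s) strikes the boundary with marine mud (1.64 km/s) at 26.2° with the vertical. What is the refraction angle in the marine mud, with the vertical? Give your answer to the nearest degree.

sin θ₁/V₁ = sin θ₂/V₂ ⇒ sin θ₂ = 1.64·sin 26.2°/1.29 = 1.64·0.4415/1.29 = 0.5613.
θ₂ = arcsin 0.5613 = 34.15° from the normal.

34°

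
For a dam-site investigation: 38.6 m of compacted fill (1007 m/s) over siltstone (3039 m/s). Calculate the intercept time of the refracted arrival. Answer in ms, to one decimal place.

tᵢ = 2h·√(V₂²−V₁²)/(V₁V₂).
√(V₂²−V₁²) = √(3039²−1007²) = 2867.3 m/s.
tᵢ = 2·38.6·2867.3/(1007·3039) = 0.07233 s.

72.3 ms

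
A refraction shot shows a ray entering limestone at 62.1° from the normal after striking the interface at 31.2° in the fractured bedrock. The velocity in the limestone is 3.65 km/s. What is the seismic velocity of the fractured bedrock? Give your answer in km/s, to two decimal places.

2.14 km/s

sin 31.2° = 0.5180; sin 62.1° = 0.8838.
V₁ = V₂·(sin θ₁/sin θ₂) = 3.65·(0.5180/0.8838) = 2.14 km/s.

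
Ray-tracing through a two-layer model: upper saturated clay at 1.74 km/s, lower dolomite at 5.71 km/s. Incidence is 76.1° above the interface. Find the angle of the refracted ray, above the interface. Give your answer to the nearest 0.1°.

Convert to the normal: θ₁ = 90° − 76.1° = 13.9°.
sin θ₁/V₁ = sin θ₂/V₂ ⇒ sin θ₂ = 5.71·sin 13.9°/1.74 = 5.71·0.2402/1.74 = 0.7883.
θ₂ = sin⁻¹(0.7883) = 52.03° (from vertical).
From the interface: 90° − 52.03° = 37.97°.

38.0°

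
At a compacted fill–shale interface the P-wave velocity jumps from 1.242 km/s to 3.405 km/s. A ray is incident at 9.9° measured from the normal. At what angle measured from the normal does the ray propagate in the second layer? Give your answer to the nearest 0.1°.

sin θ₁/V₁ = sin θ₂/V₂ ⇒ sin θ₂ = 3.405·sin 9.9°/1.242 = 3.405·0.1719/1.242 = 0.4714.
θ₂ = arcsin 0.4714 = 28.12° from the normal.

28.1°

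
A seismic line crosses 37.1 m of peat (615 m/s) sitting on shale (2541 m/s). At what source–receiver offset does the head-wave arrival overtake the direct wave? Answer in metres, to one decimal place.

x_cross = 2h·√((V₂+V₁)/(V₂−V₁)).
(V₂+V₁)/(V₂−V₁) = (2541+615)/(2541−615) = 1.6386; √ = 1.2801.
x_cross = 2·37.1·1.2801 = 94.98 m.

95.0 m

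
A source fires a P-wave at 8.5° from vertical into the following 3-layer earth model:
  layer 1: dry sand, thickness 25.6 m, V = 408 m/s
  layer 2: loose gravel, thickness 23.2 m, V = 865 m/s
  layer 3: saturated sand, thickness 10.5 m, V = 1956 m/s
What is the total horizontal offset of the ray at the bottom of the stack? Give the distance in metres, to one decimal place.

22.0 m

p = sin θ₁/V₁ = sin 8.5°/408 = 3.6228e-04 s/m is conserved through the stack.
Layer 1: θ = 8.50°; offset = 25.6·tan 8.50° = 3.826 m.
Layer 2: sin θ = p·865 = 0.3134 → θ = 18.26°; offset = 23.2·tan 18.26° = 7.656 m.
Layer 3: sin θ = p·1956 = 0.7086 → θ = 45.12°; offset = 10.5·tan 45.12° = 10.545 m.
Total horizontal offset = 22.027 m.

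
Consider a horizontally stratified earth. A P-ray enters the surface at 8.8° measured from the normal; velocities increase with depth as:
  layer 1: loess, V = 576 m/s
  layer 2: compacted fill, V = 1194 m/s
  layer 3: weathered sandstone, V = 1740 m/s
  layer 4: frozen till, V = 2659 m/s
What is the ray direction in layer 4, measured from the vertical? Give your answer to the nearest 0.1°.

Snell's law across each interface conserves sin θ / V, so sin θ_4 = V_4·sin θ₁/V₁.
sin θ_4 = 2659 × sin 8.8° / 576 = 0.7062.
θ_4 = arcsin 0.7062 = 44.93°.

44.9°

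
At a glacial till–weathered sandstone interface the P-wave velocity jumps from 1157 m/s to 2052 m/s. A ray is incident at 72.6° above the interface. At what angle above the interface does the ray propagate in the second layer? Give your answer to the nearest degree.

58°

Angle from the normal: 90° − 72.6° = 17.4°.
sin θ₁/V₁ = sin θ₂/V₂ ⇒ sin θ₂ = 2052·sin 17.4°/1157 = 2052·0.2990/1157 = 0.5304.
θ₂ = sin⁻¹(0.5304) = 32.03° (from vertical).
From the interface: 90° − 32.03° = 57.97°.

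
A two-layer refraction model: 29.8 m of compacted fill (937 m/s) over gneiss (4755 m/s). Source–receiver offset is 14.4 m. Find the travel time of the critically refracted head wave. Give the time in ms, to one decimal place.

65.4 ms

t = x/V₂ + 2h·√(V₂²−V₁²)/(V₁V₂).
√(V₂²−V₁²) = √(4755²−937²) = 4661.8 m/s; delay term = 2·29.8·4661.8/(937·4755) = 0.06236 s.
t = 14.4/4755 + 0.06236 = 0.06539 s.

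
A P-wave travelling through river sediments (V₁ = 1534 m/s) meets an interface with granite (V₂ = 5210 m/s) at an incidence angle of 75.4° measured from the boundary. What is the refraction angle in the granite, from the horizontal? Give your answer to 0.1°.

Angle from the normal: 90° − 75.4° = 14.6°.
Snell's law: sin θ₂ = (V₂/V₁)·sin θ₁ = (5210/1534)·sin 14.6° = 0.8561.
θ₂ = arcsin 0.8561 = 58.88° from the normal.
From the interface: 90° − 58.88° = 31.12°.

31.1°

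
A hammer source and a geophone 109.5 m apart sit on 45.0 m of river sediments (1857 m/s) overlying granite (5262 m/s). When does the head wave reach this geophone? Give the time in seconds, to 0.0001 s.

t = x/V₂ + 2h·√(V₂²−V₁²)/(V₁V₂).
√(V₂²−V₁²) = √(5262²−1857²) = 4923.4 m/s; delay term = 2·45.0·4923.4/(1857·5262) = 0.04535 s.
t = 109.5/5262 + 0.04535 = 0.06616 s.

0.0662 s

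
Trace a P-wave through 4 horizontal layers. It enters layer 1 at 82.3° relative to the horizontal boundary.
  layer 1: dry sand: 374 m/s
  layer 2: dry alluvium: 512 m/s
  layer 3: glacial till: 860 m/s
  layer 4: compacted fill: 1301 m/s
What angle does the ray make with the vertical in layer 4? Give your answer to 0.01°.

From the normal: θ₁ = 90° − 82.3° = 7.7°.
Ray parameter p = sin 7.7° / 374 = 3.5825e-04 s/m.
sin θ_4 = p·V_4 = 3.5825e-04 × 1301 = 0.4661.
θ_4 = arcsin 0.4661 = 27.78°.

27.78°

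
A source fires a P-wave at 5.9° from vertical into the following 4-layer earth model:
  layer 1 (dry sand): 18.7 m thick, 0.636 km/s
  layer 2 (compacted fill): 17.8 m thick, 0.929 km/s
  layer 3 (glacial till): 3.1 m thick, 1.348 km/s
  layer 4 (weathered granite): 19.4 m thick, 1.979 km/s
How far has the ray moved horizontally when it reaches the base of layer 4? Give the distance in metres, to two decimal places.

11.88 m

p = sin θ₁/V₁ = sin 5.9°/0.636 = 1.6162e-01 s/km is conserved through the stack.
Layer 1: θ = 5.90°; offset = 18.7·tan 5.90° = 1.9325 m.
Layer 2: sin θ = p·0.929 = 0.1501 → θ = 8.64°; offset = 17.8·tan 8.64° = 2.7033 m.
Layer 3: sin θ = p·1.348 = 0.2179 → θ = 12.58°; offset = 3.1·tan 12.58° = 0.6920 m.
Layer 4: sin θ = p·1.979 = 0.3199 → θ = 18.65°; offset = 19.4·tan 18.65° = 6.5492 m.
Summing the layer offsets gives 11.8769 m.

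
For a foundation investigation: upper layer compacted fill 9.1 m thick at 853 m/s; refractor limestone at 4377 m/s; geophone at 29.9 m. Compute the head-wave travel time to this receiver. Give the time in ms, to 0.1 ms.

θ_c = arcsin(V₁/V₂) = arcsin(853/4377) = 11.24°, cos θ_c = 0.9808.
Intercept time tᵢ = 2h cos θ_c / V₁ = 2·9.1·0.9808/853 = 0.02093 s.
t = x/V₂ + tᵢ = 29.9/4377 + 0.02093 = 0.02776 s.

27.8 ms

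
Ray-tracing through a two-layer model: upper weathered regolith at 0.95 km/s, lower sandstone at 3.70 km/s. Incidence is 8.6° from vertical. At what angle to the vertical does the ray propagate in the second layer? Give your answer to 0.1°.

sin θ₁/V₁ = sin θ₂/V₂ ⇒ sin θ₂ = 3.70·sin 8.6°/0.95 = 3.70·0.1495/0.95 = 0.5824.
θ₂ = arcsin 0.5824 = 35.62° from the normal.

35.6°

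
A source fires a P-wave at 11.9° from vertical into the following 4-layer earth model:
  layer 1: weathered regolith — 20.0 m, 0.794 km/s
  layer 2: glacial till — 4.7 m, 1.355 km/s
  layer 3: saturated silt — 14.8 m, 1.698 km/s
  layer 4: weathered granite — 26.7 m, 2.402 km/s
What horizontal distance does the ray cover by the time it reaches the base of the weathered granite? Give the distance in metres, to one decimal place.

p = sin θ₁/V₁ = sin 11.9°/0.794 = 2.5970e-01 s/km is conserved through the stack.
Layer 1: θ = 11.90°; offset = 20.0·tan 11.90° = 4.215 m.
Layer 2: sin θ = p·1.355 = 0.3519 → θ = 20.60°; offset = 4.7·tan 20.60° = 1.767 m.
Layer 3: sin θ = p·1.698 = 0.4410 → θ = 26.17°; offset = 14.8·tan 26.17° = 7.272 m.
Layer 4: sin θ = p·2.402 = 0.6238 → θ = 38.59°; offset = 26.7·tan 38.59° = 21.310 m.
Σ offsets = 34.563 m.

34.6 m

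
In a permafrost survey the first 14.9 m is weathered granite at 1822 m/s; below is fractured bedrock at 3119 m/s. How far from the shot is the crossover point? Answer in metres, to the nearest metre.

x_cross = 2h·√((V₂+V₁)/(V₂−V₁)).
(V₂+V₁)/(V₂−V₁) = (3119+1822)/(3119−1822) = 3.8096; √ = 1.9518.
x_cross = 2·14.9·1.9518 = 58.16 m.

58 m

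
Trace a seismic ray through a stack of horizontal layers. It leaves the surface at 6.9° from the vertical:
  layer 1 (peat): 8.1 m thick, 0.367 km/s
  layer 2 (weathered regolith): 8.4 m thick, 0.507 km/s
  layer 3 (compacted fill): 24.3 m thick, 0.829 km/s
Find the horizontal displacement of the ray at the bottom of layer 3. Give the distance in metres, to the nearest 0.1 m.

9.2 m

Ray parameter p = sin 6.9° / 0.367 km/s = 3.2735e-01 s/km.
Layer 1: θ = 6.90°; offset = 8.1·tan 6.90° = 0.980 m.
Layer 2: sin θ = p·0.507 = 0.1660 → θ = 9.55°; offset = 8.4·tan 9.55° = 1.414 m.
Layer 3: sin θ = p·0.829 = 0.2714 → θ = 15.75°; offset = 24.3·tan 15.75° = 6.851 m.
Σ offsets = 9.245 m.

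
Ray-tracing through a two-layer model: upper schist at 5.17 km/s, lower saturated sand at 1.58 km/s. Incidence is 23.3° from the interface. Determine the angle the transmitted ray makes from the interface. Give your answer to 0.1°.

Angle from the normal: 90° − 23.3° = 66.7°.
Snell's law: sin θ₂ = (V₂/V₁)·sin θ₁ = (1.58/5.17)·sin 66.7° = 0.2807.
θ₂ = sin⁻¹(0.2807) = 16.30° (from vertical).
From the interface: 90° − 16.30° = 73.70°.

73.7°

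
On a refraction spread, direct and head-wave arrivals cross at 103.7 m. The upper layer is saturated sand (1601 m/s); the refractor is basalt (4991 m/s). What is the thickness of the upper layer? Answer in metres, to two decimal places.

37.18 m

x_cross = 2h·√((V₂+V₁)/(V₂−V₁)) → h = x_cross / (2·√((V₂+V₁)/(V₂−V₁))).
√((V₂+V₁)/(V₂−V₁)) = √((4991+1601)/(4991−1601)) = 1.3945.
h = 103.7 / (2·1.3945) = 37.18 m.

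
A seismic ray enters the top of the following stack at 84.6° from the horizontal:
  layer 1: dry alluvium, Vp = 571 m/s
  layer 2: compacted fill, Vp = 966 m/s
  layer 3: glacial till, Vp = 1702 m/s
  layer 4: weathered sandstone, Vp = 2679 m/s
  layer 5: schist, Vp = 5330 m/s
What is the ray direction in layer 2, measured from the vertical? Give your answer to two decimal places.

From the normal: θ₁ = 90° − 84.6° = 5.4°.
Ray parameter p = sin 5.4° / 571 = 1.6481e-04 s/m.
sin θ_2 = p·V_2 = 1.6481e-04 × 966 = 0.1592.
θ_2 = 9.16° from the vertical.

9.16°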